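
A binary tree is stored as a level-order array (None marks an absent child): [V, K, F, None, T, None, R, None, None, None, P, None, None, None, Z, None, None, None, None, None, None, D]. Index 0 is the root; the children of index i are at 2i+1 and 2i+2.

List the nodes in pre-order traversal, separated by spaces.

V K T P D F R Z

Pre-order visits the node, then its left subtree, then its right subtree.
Visit V.
At V: go left to K.
  Visit K.
  At K: no left child.
  At K: go right to T.
    Visit T.
    At T: no left child.
    At T: go right to P.
      Visit P.
      At P: go left to D.
        D is a leaf — visit D.
      At P: no right child.
At V: go right to F.
  Visit F.
  At F: no left child.
  At F: go right to R.
    Visit R.
    At R: no left child.
    At R: go right to Z.
      Z is a leaf — visit Z.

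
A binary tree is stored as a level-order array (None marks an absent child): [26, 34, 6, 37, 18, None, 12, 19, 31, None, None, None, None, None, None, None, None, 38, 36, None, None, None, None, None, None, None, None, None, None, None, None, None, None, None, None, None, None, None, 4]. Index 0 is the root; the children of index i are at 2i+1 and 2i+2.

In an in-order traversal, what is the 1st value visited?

19

In-order visits the left subtree, then the node, then the right subtree.
At 26: go left to 34.
  At 34: go left to 37.
    At 37: go left to 19.
      19 is a leaf — visit 19.
    Visit 37.
    At 37: go right to 31.
      At 31: go left to 38.
        38 is a leaf — visit 38.
      Visit 31.
      At 31: go right to 36.
        At 36: no left child.
        Visit 36.
        At 36: go right to 4.
          4 is a leaf — visit 4.
  Visit 34.
  At 34: go right to 18.
    18 is a leaf — visit 18.
Visit 26.
At 26: go right to 6.
  At 6: no left child.
  Visit 6.
  At 6: go right to 12.
    12 is a leaf — visit 12.
Full in-order sequence: 19, 37, 38, 31, 36, 4, 34, 18, 26, 6, 12.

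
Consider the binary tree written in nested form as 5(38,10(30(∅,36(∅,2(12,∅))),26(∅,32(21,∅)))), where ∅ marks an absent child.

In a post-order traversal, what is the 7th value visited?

32

Post-order visits the left subtree, then the right subtree, then the node.
At 5: go left to 38.
  38 is a leaf — visit 38.
At 5: go right to 10.
  At 10: go left to 30.
    At 30: no left child.
    At 30: go right to 36.
      At 36: no left child.
      At 36: go right to 2.
        At 2: go left to 12.
          12 is a leaf — visit 12.
        At 2: no right child.
        Visit 2.
      Visit 36.
    Visit 30.
  At 10: go right to 26.
    At 26: no left child.
    At 26: go right to 32.
      At 32: go left to 21.
        21 is a leaf — visit 21.
      At 32: no right child.
      Visit 32.
    Visit 26.
  Visit 10.
Visit 5.
Full post-order sequence: 38, 12, 2, 36, 30, 21, 32, 26, 10, 5.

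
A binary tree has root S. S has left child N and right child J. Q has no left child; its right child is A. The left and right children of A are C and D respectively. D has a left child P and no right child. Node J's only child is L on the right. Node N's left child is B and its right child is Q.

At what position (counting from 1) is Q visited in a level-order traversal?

5

Level-order visits nodes level by level from the root, left to right within each level.
Level 0: S
Level 1: N, J
Level 2: B, Q, L
Level 3: A
Level 4: C, D
Level 5: P
Full level-order sequence: S, N, J, B, Q, L, A, C, D, P.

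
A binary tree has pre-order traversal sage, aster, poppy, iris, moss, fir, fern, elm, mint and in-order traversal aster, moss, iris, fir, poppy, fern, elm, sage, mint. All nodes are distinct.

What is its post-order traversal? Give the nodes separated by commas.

moss, fir, iris, elm, fern, poppy, aster, mint, sage

The first element of pre-order is the root; it splits in-order into left and right subtrees.
Root sage: left subtree has 7 nodes {aster, moss, iris, fir, poppy, fern, elm}, right has 1 {mint}.
  Root aster: left subtree has 0 nodes { }, right has 6 {moss, iris, fir, poppy, fern, elm}.
    Root poppy: left subtree has 3 nodes {moss, iris, fir}, right has 2 {fern, elm}.
      Root iris: left subtree has 1 node {moss}, right has 1 {fir}.
      Root fern: left subtree has 0 nodes { }, right has 1 {elm}.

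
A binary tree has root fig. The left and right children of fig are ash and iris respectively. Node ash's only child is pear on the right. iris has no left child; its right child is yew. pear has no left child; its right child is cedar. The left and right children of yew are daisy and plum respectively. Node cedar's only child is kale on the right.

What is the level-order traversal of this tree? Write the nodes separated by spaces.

fig ash iris pear yew cedar daisy plum kale

Level-order visits nodes level by level from the root, left to right within each level.
Level 0: fig
Level 1: ash, iris
Level 2: pear, yew
Level 3: cedar, daisy, plum
Level 4: kale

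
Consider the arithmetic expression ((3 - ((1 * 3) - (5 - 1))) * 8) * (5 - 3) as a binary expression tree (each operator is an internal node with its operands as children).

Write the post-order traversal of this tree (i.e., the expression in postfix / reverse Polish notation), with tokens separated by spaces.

Post-order on an expression tree gives postfix notation: for each operator, emit left operand, right operand, then the operator.

3 1 3 * 5 1 - - - 8 * 5 3 - *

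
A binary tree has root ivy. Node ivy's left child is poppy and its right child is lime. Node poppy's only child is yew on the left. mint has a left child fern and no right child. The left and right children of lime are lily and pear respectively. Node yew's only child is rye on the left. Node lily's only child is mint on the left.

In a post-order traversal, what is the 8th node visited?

Post-order visits the left subtree, then the right subtree, then the node.
At ivy: go left to poppy.
  At poppy: go left to yew.
    At yew: go left to rye.
      rye is a leaf — visit rye.
    At yew: no right child.
    Visit yew.
  At poppy: no right child.
  Visit poppy.
At ivy: go right to lime.
  At lime: go left to lily.
    At lily: go left to mint.
      At mint: go left to fern.
        fern is a leaf — visit fern.
      At mint: no right child.
      Visit mint.
    At lily: no right child.
    Visit lily.
  At lime: go right to pear.
    pear is a leaf — visit pear.
  Visit lime.
Visit ivy.
Full post-order sequence: rye, yew, poppy, fern, mint, lily, pear, lime, ivy.

lime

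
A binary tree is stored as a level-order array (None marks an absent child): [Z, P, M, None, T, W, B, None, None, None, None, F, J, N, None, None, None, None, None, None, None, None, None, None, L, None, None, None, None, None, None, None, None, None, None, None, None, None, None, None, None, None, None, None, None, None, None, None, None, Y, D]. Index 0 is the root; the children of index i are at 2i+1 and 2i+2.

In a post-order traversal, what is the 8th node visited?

W

Post-order visits the left subtree, then the right subtree, then the node.
At Z: go left to P.
  At P: no left child.
  At P: go right to T.
    T is a leaf — visit T.
  Visit P.
At Z: go right to M.
  At M: go left to W.
    At W: go left to F.
      At F: no left child.
      At F: go right to L.
        At L: go left to Y.
          Y is a leaf — visit Y.
        At L: go right to D.
          D is a leaf — visit D.
        Visit L.
      Visit F.
    At W: go right to J.
      J is a leaf — visit J.
    Visit W.
  At M: go right to B.
    At B: go left to N.
      N is a leaf — visit N.
    At B: no right child.
    Visit B.
  Visit M.
Visit Z.
Full post-order sequence: T, P, Y, D, L, F, J, W, N, B, M, Z.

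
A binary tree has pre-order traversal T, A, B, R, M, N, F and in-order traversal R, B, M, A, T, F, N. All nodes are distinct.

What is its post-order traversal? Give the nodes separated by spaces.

R M B A F N T

The first element of pre-order is the root; it splits in-order into left and right subtrees.
Root T: left subtree has 4 nodes {R, B, M, A}, right has 2 {F, N}.
  Root A: left subtree has 3 nodes {R, B, M}, right has 0 { }.
    Root B: left subtree has 1 node {R}, right has 1 {M}.
  Root N: left subtree has 1 node {F}, right has 0 { }.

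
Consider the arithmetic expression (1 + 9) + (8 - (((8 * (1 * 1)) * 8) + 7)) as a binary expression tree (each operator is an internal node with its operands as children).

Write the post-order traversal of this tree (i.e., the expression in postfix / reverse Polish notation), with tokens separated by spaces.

1 9 + 8 8 1 1 * * 8 * 7 + - +

Post-order on an expression tree gives postfix notation: for each operator, emit left operand, right operand, then the operator.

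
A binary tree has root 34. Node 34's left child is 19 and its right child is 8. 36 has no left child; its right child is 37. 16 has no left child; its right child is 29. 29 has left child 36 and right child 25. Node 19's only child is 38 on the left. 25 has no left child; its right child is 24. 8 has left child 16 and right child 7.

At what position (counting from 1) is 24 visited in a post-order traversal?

5

Post-order visits the left subtree, then the right subtree, then the node.
At 34: go left to 19.
  At 19: go left to 38.
    38 is a leaf — visit 38.
  At 19: no right child.
  Visit 19.
At 34: go right to 8.
  At 8: go left to 16.
    At 16: no left child.
    At 16: go right to 29.
      At 29: go left to 36.
        At 36: no left child.
        At 36: go right to 37.
          37 is a leaf — visit 37.
        Visit 36.
      At 29: go right to 25.
        At 25: no left child.
        At 25: go right to 24.
          24 is a leaf — visit 24.
        Visit 25.
      Visit 29.
    Visit 16.
  At 8: go right to 7.
    7 is a leaf — visit 7.
  Visit 8.
Visit 34.
Full post-order sequence: 38, 19, 37, 36, 24, 25, 29, 16, 7, 8, 34.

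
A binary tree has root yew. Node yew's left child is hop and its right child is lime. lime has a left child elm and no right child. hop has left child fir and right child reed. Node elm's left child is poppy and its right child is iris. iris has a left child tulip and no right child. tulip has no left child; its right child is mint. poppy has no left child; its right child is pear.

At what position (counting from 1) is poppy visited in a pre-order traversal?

Pre-order visits the node, then its left subtree, then its right subtree.
Visit yew.
At yew: go left to hop.
  Visit hop.
  At hop: go left to fir.
    fir is a leaf — visit fir.
  At hop: go right to reed.
    reed is a leaf — visit reed.
At yew: go right to lime.
  Visit lime.
  At lime: go left to elm.
    Visit elm.
    At elm: go left to poppy.
      Visit poppy.
      At poppy: no left child.
      At poppy: go right to pear.
        pear is a leaf — visit pear.
    At elm: go right to iris.
      Visit iris.
      At iris: go left to tulip.
        Visit tulip.
        At tulip: no left child.
        At tulip: go right to mint.
          mint is a leaf — visit mint.
      At iris: no right child.
  At lime: no right child.
Full pre-order sequence: yew, hop, fir, reed, lime, elm, poppy, pear, iris, tulip, mint.

7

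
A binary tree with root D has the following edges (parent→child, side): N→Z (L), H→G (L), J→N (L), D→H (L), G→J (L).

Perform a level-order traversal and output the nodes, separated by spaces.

Level-order visits nodes level by level from the root, left to right within each level.
Level 0: D
Level 1: H
Level 2: G
Level 3: J
Level 4: N
Level 5: Z

D H G J N Z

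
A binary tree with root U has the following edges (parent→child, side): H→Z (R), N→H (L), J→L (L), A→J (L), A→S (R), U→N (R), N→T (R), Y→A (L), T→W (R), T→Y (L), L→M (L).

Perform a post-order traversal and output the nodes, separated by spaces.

Post-order visits the left subtree, then the right subtree, then the node.
At U: no left child.
At U: go right to N.
  At N: go left to H.
    At H: no left child.
    At H: go right to Z.
      Z is a leaf — visit Z.
    Visit H.
  At N: go right to T.
    At T: go left to Y.
      At Y: go left to A.
        At A: go left to J.
          At J: go left to L.
            At L: go left to M.
              M is a leaf — visit M.
            At L: no right child.
            Visit L.
          At J: no right child.
          Visit J.
        At A: go right to S.
          S is a leaf — visit S.
        Visit A.
      At Y: no right child.
      Visit Y.
    At T: go right to W.
      W is a leaf — visit W.
    Visit T.
  Visit N.
Visit U.

Z H M L J S A Y W T N U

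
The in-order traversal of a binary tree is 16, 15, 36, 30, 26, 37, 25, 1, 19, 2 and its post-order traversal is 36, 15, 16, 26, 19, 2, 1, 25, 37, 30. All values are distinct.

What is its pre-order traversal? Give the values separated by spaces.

30 16 15 36 37 26 25 1 2 19

The last element of post-order is the root; it splits in-order into left and right subtrees.
Root 30: left subtree has 3 nodes {16, 15, 36}, right has 6 {26, 37, 25, 1, 19, 2}.
  Root 16: left subtree has 0 nodes { }, right has 2 {15, 36}.
    Root 15: left subtree has 0 nodes { }, right has 1 {36}.
  Root 37: left subtree has 1 node {26}, right has 4 {25, 1, 19, 2}.
    Root 25: left subtree has 0 nodes { }, right has 3 {1, 19, 2}.
      Root 1: left subtree has 0 nodes { }, right has 2 {19, 2}.
        Root 2: left subtree has 1 node {19}, right has 0 { }.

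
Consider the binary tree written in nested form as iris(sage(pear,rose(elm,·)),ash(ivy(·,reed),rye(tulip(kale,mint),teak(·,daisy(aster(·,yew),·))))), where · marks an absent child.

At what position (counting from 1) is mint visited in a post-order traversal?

8

Post-order visits the left subtree, then the right subtree, then the node.
At iris: go left to sage.
  At sage: go left to pear.
    pear is a leaf — visit pear.
  At sage: go right to rose.
    At rose: go left to elm.
      elm is a leaf — visit elm.
    At rose: no right child.
    Visit rose.
  Visit sage.
At iris: go right to ash.
  At ash: go left to ivy.
    At ivy: no left child.
    At ivy: go right to reed.
      reed is a leaf — visit reed.
    Visit ivy.
  At ash: go right to rye.
    At rye: go left to tulip.
      At tulip: go left to kale.
        kale is a leaf — visit kale.
      At tulip: go right to mint.
        mint is a leaf — visit mint.
      Visit tulip.
    At rye: go right to teak.
      At teak: no left child.
      At teak: go right to daisy.
        At daisy: go left to aster.
          At aster: no left child.
          At aster: go right to yew.
            yew is a leaf — visit yew.
          Visit aster.
        At daisy: no right child.
        Visit daisy.
      Visit teak.
    Visit rye.
  Visit ash.
Visit iris.
Full post-order sequence: pear, elm, rose, sage, reed, ivy, kale, mint, tulip, yew, aster, daisy, teak, rye, ash, iris.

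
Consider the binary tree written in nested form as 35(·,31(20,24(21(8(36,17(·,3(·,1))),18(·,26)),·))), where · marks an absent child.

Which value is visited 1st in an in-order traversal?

35

In-order visits the left subtree, then the node, then the right subtree.
At 35: no left child.
Visit 35.
At 35: go right to 31.
  At 31: go left to 20.
    20 is a leaf — visit 20.
  Visit 31.
  At 31: go right to 24.
    At 24: go left to 21.
      At 21: go left to 8.
        At 8: go left to 36.
          36 is a leaf — visit 36.
        Visit 8.
        At 8: go right to 17.
          At 17: no left child.
          Visit 17.
          At 17: go right to 3.
            At 3: no left child.
            Visit 3.
            At 3: go right to 1.
              1 is a leaf — visit 1.
      Visit 21.
      At 21: go right to 18.
        At 18: no left child.
        Visit 18.
        At 18: go right to 26.
          26 is a leaf — visit 26.
    Visit 24.
    At 24: no right child.
Full in-order sequence: 35, 20, 31, 36, 8, 17, 3, 1, 21, 18, 26, 24.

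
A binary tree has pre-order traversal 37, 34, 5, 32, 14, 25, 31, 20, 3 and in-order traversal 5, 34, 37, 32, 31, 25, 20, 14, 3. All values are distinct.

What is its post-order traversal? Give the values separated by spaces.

The first element of pre-order is the root; it splits in-order into left and right subtrees.
Root 37: left subtree has 2 nodes {5, 34}, right has 6 {32, 31, 25, 20, 14, 3}.
  Root 34: left subtree has 1 node {5}, right has 0 { }.
  Root 32: left subtree has 0 nodes { }, right has 5 {31, 25, 20, 14, 3}.
    Root 14: left subtree has 3 nodes {31, 25, 20}, right has 1 {3}.
      Root 25: left subtree has 1 node {31}, right has 1 {20}.

5 34 31 20 25 3 14 32 37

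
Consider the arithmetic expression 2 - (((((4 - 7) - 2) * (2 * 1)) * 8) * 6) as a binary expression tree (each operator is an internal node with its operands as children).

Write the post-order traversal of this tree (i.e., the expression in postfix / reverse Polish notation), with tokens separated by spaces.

Post-order on an expression tree gives postfix notation: for each operator, emit left operand, right operand, then the operator.

2 4 7 - 2 - 2 1 * * 8 * 6 * -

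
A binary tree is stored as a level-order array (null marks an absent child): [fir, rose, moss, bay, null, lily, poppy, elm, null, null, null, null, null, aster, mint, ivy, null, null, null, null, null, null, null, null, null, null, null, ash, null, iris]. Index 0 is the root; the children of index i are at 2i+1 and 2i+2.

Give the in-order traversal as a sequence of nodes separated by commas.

In-order visits the left subtree, then the node, then the right subtree.
At fir: go left to rose.
  At rose: go left to bay.
    At bay: go left to elm.
      At elm: go left to ivy.
        ivy is a leaf — visit ivy.
      Visit elm.
      At elm: no right child.
    Visit bay.
    At bay: no right child.
  Visit rose.
  At rose: no right child.
Visit fir.
At fir: go right to moss.
  At moss: go left to lily.
    lily is a leaf — visit lily.
  Visit moss.
  At moss: go right to poppy.
    At poppy: go left to aster.
      At aster: go left to ash.
        ash is a leaf — visit ash.
      Visit aster.
      At aster: no right child.
    Visit poppy.
    At poppy: go right to mint.
      At mint: go left to iris.
        iris is a leaf — visit iris.
      Visit mint.
      At mint: no right child.

ivy, elm, bay, rose, fir, lily, moss, ash, aster, poppy, iris, mint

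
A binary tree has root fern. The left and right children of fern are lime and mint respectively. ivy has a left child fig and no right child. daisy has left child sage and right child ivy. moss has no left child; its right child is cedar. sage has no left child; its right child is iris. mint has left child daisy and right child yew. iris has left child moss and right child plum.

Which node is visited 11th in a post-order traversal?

mint

Post-order visits the left subtree, then the right subtree, then the node.
At fern: go left to lime.
  lime is a leaf — visit lime.
At fern: go right to mint.
  At mint: go left to daisy.
    At daisy: go left to sage.
      At sage: no left child.
      At sage: go right to iris.
        At iris: go left to moss.
          At moss: no left child.
          At moss: go right to cedar.
            cedar is a leaf — visit cedar.
          Visit moss.
        At iris: go right to plum.
          plum is a leaf — visit plum.
        Visit iris.
      Visit sage.
    At daisy: go right to ivy.
      At ivy: go left to fig.
        fig is a leaf — visit fig.
      At ivy: no right child.
      Visit ivy.
    Visit daisy.
  At mint: go right to yew.
    yew is a leaf — visit yew.
  Visit mint.
Visit fern.
Full post-order sequence: lime, cedar, moss, plum, iris, sage, fig, ivy, daisy, yew, mint, fern.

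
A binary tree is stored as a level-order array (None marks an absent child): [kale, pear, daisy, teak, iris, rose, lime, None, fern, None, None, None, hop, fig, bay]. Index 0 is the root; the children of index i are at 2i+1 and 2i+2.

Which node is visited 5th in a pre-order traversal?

Pre-order visits the node, then its left subtree, then its right subtree.
Visit kale.
At kale: go left to pear.
  Visit pear.
  At pear: go left to teak.
    Visit teak.
    At teak: no left child.
    At teak: go right to fern.
      fern is a leaf — visit fern.
  At pear: go right to iris.
    iris is a leaf — visit iris.
At kale: go right to daisy.
  Visit daisy.
  At daisy: go left to rose.
    Visit rose.
    At rose: no left child.
    At rose: go right to hop.
      hop is a leaf — visit hop.
  At daisy: go right to lime.
    Visit lime.
    At lime: go left to fig.
      fig is a leaf — visit fig.
    At lime: go right to bay.
      bay is a leaf — visit bay.
Full pre-order sequence: kale, pear, teak, fern, iris, daisy, rose, hop, lime, fig, bay.

iris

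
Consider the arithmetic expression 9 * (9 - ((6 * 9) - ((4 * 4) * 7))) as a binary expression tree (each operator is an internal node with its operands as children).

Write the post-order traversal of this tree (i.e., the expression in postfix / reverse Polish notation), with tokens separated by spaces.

Post-order on an expression tree gives postfix notation: for each operator, emit left operand, right operand, then the operator.

9 9 6 9 * 4 4 * 7 * - - *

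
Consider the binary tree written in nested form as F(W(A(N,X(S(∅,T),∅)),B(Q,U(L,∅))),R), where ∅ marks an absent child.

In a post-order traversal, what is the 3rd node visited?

Post-order visits the left subtree, then the right subtree, then the node.
At F: go left to W.
  At W: go left to A.
    At A: go left to N.
      N is a leaf — visit N.
    At A: go right to X.
      At X: go left to S.
        At S: no left child.
        At S: go right to T.
          T is a leaf — visit T.
        Visit S.
      At X: no right child.
      Visit X.
    Visit A.
  At W: go right to B.
    At B: go left to Q.
      Q is a leaf — visit Q.
    At B: go right to U.
      At U: go left to L.
        L is a leaf — visit L.
      At U: no right child.
      Visit U.
    Visit B.
  Visit W.
At F: go right to R.
  R is a leaf — visit R.
Visit F.
Full post-order sequence: N, T, S, X, A, Q, L, U, B, W, R, F.

S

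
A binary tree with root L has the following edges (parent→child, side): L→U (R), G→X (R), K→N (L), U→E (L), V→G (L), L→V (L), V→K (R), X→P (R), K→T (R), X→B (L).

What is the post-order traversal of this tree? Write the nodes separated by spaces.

Post-order visits the left subtree, then the right subtree, then the node.
At L: go left to V.
  At V: go left to G.
    At G: no left child.
    At G: go right to X.
      At X: go left to B.
        B is a leaf — visit B.
      At X: go right to P.
        P is a leaf — visit P.
      Visit X.
    Visit G.
  At V: go right to K.
    At K: go left to N.
      N is a leaf — visit N.
    At K: go right to T.
      T is a leaf — visit T.
    Visit K.
  Visit V.
At L: go right to U.
  At U: go left to E.
    E is a leaf — visit E.
  At U: no right child.
  Visit U.
Visit L.

B P X G N T K V E U L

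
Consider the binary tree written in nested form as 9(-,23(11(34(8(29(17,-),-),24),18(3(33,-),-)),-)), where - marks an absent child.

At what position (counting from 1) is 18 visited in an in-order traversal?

10

In-order visits the left subtree, then the node, then the right subtree.
At 9: no left child.
Visit 9.
At 9: go right to 23.
  At 23: go left to 11.
    At 11: go left to 34.
      At 34: go left to 8.
        At 8: go left to 29.
          At 29: go left to 17.
            17 is a leaf — visit 17.
          Visit 29.
          At 29: no right child.
        Visit 8.
        At 8: no right child.
      Visit 34.
      At 34: go right to 24.
        24 is a leaf — visit 24.
    Visit 11.
    At 11: go right to 18.
      At 18: go left to 3.
        At 3: go left to 33.
          33 is a leaf — visit 33.
        Visit 3.
        At 3: no right child.
      Visit 18.
      At 18: no right child.
  Visit 23.
  At 23: no right child.
Full in-order sequence: 9, 17, 29, 8, 34, 24, 11, 33, 3, 18, 23.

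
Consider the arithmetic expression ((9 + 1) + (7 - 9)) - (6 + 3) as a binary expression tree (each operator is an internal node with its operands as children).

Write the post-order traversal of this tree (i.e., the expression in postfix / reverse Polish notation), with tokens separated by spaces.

Post-order on an expression tree gives postfix notation: for each operator, emit left operand, right operand, then the operator.

9 1 + 7 9 - + 6 3 + -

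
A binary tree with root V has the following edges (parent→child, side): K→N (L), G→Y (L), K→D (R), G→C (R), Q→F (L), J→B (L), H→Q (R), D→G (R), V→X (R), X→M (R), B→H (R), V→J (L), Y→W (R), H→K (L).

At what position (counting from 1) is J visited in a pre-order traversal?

Pre-order visits the node, then its left subtree, then its right subtree.
Visit V.
At V: go left to J.
  Visit J.
  At J: go left to B.
    Visit B.
    At B: no left child.
    At B: go right to H.
      Visit H.
      At H: go left to K.
        Visit K.
        At K: go left to N.
          N is a leaf — visit N.
        At K: go right to D.
          Visit D.
          At D: no left child.
          At D: go right to G.
            Visit G.
            At G: go left to Y.
              Visit Y.
              At Y: no left child.
              At Y: go right to W.
                W is a leaf — visit W.
            At G: go right to C.
              C is a leaf — visit C.
      At H: go right to Q.
        Visit Q.
        At Q: go left to F.
          F is a leaf — visit F.
        At Q: no right child.
  At J: no right child.
At V: go right to X.
  Visit X.
  At X: no left child.
  At X: go right to M.
    M is a leaf — visit M.
Full pre-order sequence: V, J, B, H, K, N, D, G, Y, W, C, Q, F, X, M.

2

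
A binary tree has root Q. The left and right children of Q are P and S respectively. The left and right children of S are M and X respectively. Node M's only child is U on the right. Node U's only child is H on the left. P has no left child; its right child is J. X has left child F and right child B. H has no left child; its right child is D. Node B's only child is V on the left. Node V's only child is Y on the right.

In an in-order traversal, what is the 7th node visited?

In-order visits the left subtree, then the node, then the right subtree.
At Q: go left to P.
  At P: no left child.
  Visit P.
  At P: go right to J.
    J is a leaf — visit J.
Visit Q.
At Q: go right to S.
  At S: go left to M.
    At M: no left child.
    Visit M.
    At M: go right to U.
      At U: go left to H.
        At H: no left child.
        Visit H.
        At H: go right to D.
          D is a leaf — visit D.
      Visit U.
      At U: no right child.
  Visit S.
  At S: go right to X.
    At X: go left to F.
      F is a leaf — visit F.
    Visit X.
    At X: go right to B.
      At B: go left to V.
        At V: no left child.
        Visit V.
        At V: go right to Y.
          Y is a leaf — visit Y.
      Visit B.
      At B: no right child.
Full in-order sequence: P, J, Q, M, H, D, U, S, F, X, V, Y, B.

U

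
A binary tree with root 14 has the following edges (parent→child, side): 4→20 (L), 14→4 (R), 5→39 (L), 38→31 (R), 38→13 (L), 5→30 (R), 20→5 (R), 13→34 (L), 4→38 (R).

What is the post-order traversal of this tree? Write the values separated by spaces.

39 30 5 20 34 13 31 38 4 14

Post-order visits the left subtree, then the right subtree, then the node.
At 14: no left child.
At 14: go right to 4.
  At 4: go left to 20.
    At 20: no left child.
    At 20: go right to 5.
      At 5: go left to 39.
        39 is a leaf — visit 39.
      At 5: go right to 30.
        30 is a leaf — visit 30.
      Visit 5.
    Visit 20.
  At 4: go right to 38.
    At 38: go left to 13.
      At 13: go left to 34.
        34 is a leaf — visit 34.
      At 13: no right child.
      Visit 13.
    At 38: go right to 31.
      31 is a leaf — visit 31.
    Visit 38.
  Visit 4.
Visit 14.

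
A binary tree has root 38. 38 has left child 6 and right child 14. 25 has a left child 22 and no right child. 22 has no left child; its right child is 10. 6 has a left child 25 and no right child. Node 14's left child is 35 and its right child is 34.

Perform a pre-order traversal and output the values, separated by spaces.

Pre-order visits the node, then its left subtree, then its right subtree.
Visit 38.
At 38: go left to 6.
  Visit 6.
  At 6: go left to 25.
    Visit 25.
    At 25: go left to 22.
      Visit 22.
      At 22: no left child.
      At 22: go right to 10.
        10 is a leaf — visit 10.
    At 25: no right child.
  At 6: no right child.
At 38: go right to 14.
  Visit 14.
  At 14: go left to 35.
    35 is a leaf — visit 35.
  At 14: go right to 34.
    34 is a leaf — visit 34.

38 6 25 22 10 14 35 34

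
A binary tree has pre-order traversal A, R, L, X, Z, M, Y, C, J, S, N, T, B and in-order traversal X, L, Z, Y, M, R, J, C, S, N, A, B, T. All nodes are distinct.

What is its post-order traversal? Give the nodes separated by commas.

X, Y, M, Z, L, J, N, S, C, R, B, T, A

The first element of pre-order is the root; it splits in-order into left and right subtrees.
Root A: left subtree has 10 nodes {X, L, Z, Y, M, R, J, C, S, N}, right has 2 {B, T}.
  Root R: left subtree has 5 nodes {X, L, Z, Y, M}, right has 4 {J, C, S, N}.
    Root L: left subtree has 1 node {X}, right has 3 {Z, Y, M}.
      Root Z: left subtree has 0 nodes { }, right has 2 {Y, M}.
        Root M: left subtree has 1 node {Y}, right has 0 { }.
    Root C: left subtree has 1 node {J}, right has 2 {S, N}.
      Root S: left subtree has 0 nodes { }, right has 1 {N}.
  Root T: left subtree has 1 node {B}, right has 0 { }.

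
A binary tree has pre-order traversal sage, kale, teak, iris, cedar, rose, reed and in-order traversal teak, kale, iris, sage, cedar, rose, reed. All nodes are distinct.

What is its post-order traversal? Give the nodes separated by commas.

The first element of pre-order is the root; it splits in-order into left and right subtrees.
Root sage: left subtree has 3 nodes {teak, kale, iris}, right has 3 {cedar, rose, reed}.
  Root kale: left subtree has 1 node {teak}, right has 1 {iris}.
  Root cedar: left subtree has 0 nodes { }, right has 2 {rose, reed}.
    Root rose: left subtree has 0 nodes { }, right has 1 {reed}.

teak, iris, kale, reed, rose, cedar, sage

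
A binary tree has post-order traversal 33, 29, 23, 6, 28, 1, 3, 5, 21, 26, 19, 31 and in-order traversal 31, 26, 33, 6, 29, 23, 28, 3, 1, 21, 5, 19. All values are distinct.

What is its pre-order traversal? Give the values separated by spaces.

31 19 26 21 3 28 6 33 23 29 1 5

The last element of post-order is the root; it splits in-order into left and right subtrees.
Root 31: left subtree has 0 nodes { }, right has 11 {26, 33, 6, 29, 23, 28, 3, 1, 21, 5, 19}.
  Root 19: left subtree has 10 nodes {26, 33, 6, 29, 23, 28, 3, 1, 21, 5}, right has 0 { }.
    Root 26: left subtree has 0 nodes { }, right has 9 {33, 6, 29, 23, 28, 3, 1, 21, 5}.
      Root 21: left subtree has 7 nodes {33, 6, 29, 23, 28, 3, 1}, right has 1 {5}.
        Root 3: left subtree has 5 nodes {33, 6, 29, 23, 28}, right has 1 {1}.
          Root 28: left subtree has 4 nodes {33, 6, 29, 23}, right has 0 { }.
            Root 6: left subtree has 1 node {33}, right has 2 {29, 23}.
              Root 23: left subtree has 1 node {29}, right has 0 { }.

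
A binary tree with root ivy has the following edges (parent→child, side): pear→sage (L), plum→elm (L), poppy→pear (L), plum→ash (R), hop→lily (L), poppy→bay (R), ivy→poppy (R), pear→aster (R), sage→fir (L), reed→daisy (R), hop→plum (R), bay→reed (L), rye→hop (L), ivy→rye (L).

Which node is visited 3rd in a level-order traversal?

poppy

Level-order visits nodes level by level from the root, left to right within each level.
Level 0: ivy
Level 1: rye, poppy
Level 2: hop, pear, bay
Level 3: lily, plum, sage, aster, reed
Level 4: elm, ash, fir, daisy
Full level-order sequence: ivy, rye, poppy, hop, pear, bay, lily, plum, sage, aster, reed, elm, ash, fir, daisy.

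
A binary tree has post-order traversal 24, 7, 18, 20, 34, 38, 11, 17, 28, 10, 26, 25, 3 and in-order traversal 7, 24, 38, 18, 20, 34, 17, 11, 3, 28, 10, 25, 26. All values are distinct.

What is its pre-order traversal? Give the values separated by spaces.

The last element of post-order is the root; it splits in-order into left and right subtrees.
Root 3: left subtree has 8 nodes {7, 24, 38, 18, 20, 34, 17, 11}, right has 4 {28, 10, 25, 26}.
  Root 17: left subtree has 6 nodes {7, 24, 38, 18, 20, 34}, right has 1 {11}.
    Root 38: left subtree has 2 nodes {7, 24}, right has 3 {18, 20, 34}.
      Root 7: left subtree has 0 nodes { }, right has 1 {24}.
      Root 34: left subtree has 2 nodes {18, 20}, right has 0 { }.
        Root 20: left subtree has 1 node {18}, right has 0 { }.
  Root 25: left subtree has 2 nodes {28, 10}, right has 1 {26}.
    Root 10: left subtree has 1 node {28}, right has 0 { }.

3 17 38 7 24 34 20 18 11 25 10 28 26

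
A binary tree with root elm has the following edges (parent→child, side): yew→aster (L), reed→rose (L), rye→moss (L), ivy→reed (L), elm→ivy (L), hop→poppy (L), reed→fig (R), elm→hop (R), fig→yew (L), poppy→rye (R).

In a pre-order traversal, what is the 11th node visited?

moss

Pre-order visits the node, then its left subtree, then its right subtree.
Visit elm.
At elm: go left to ivy.
  Visit ivy.
  At ivy: go left to reed.
    Visit reed.
    At reed: go left to rose.
      rose is a leaf — visit rose.
    At reed: go right to fig.
      Visit fig.
      At fig: go left to yew.
        Visit yew.
        At yew: go left to aster.
          aster is a leaf — visit aster.
        At yew: no right child.
      At fig: no right child.
  At ivy: no right child.
At elm: go right to hop.
  Visit hop.
  At hop: go left to poppy.
    Visit poppy.
    At poppy: no left child.
    At poppy: go right to rye.
      Visit rye.
      At rye: go left to moss.
        moss is a leaf — visit moss.
      At rye: no right child.
  At hop: no right child.
Full pre-order sequence: elm, ivy, reed, rose, fig, yew, aster, hop, poppy, rye, moss.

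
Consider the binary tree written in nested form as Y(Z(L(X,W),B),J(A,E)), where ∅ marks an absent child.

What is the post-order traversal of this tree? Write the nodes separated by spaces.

X W L B Z A E J Y

Post-order visits the left subtree, then the right subtree, then the node.
At Y: go left to Z.
  At Z: go left to L.
    At L: go left to X.
      X is a leaf — visit X.
    At L: go right to W.
      W is a leaf — visit W.
    Visit L.
  At Z: go right to B.
    B is a leaf — visit B.
  Visit Z.
At Y: go right to J.
  At J: go left to A.
    A is a leaf — visit A.
  At J: go right to E.
    E is a leaf — visit E.
  Visit J.
Visit Y.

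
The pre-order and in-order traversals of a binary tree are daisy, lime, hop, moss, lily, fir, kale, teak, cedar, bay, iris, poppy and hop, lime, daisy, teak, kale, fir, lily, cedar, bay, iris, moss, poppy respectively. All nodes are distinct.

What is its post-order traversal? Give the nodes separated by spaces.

hop lime teak kale fir iris bay cedar lily poppy moss daisy

The first element of pre-order is the root; it splits in-order into left and right subtrees.
Root daisy: left subtree has 2 nodes {hop, lime}, right has 9 {teak, kale, fir, lily, cedar, bay, iris, moss, poppy}.
  Root lime: left subtree has 1 node {hop}, right has 0 { }.
  Root moss: left subtree has 7 nodes {teak, kale, fir, lily, cedar, bay, iris}, right has 1 {poppy}.
    Root lily: left subtree has 3 nodes {teak, kale, fir}, right has 3 {cedar, bay, iris}.
      Root fir: left subtree has 2 nodes {teak, kale}, right has 0 { }.
        Root kale: left subtree has 1 node {teak}, right has 0 { }.
      Root cedar: left subtree has 0 nodes { }, right has 2 {bay, iris}.
        Root bay: left subtree has 0 nodes { }, right has 1 {iris}.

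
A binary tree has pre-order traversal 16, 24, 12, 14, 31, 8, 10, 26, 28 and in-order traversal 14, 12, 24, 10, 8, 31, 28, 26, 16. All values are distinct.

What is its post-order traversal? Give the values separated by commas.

14, 12, 10, 8, 28, 26, 31, 24, 16

The first element of pre-order is the root; it splits in-order into left and right subtrees.
Root 16: left subtree has 8 nodes {14, 12, 24, 10, 8, 31, 28, 26}, right has 0 { }.
  Root 24: left subtree has 2 nodes {14, 12}, right has 5 {10, 8, 31, 28, 26}.
    Root 12: left subtree has 1 node {14}, right has 0 { }.
    Root 31: left subtree has 2 nodes {10, 8}, right has 2 {28, 26}.
      Root 8: left subtree has 1 node {10}, right has 0 { }.
      Root 26: left subtree has 1 node {28}, right has 0 { }.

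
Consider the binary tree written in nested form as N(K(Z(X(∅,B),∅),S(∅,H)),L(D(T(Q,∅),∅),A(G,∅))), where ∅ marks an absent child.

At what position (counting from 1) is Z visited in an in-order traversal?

In-order visits the left subtree, then the node, then the right subtree.
At N: go left to K.
  At K: go left to Z.
    At Z: go left to X.
      At X: no left child.
      Visit X.
      At X: go right to B.
        B is a leaf — visit B.
    Visit Z.
    At Z: no right child.
  Visit K.
  At K: go right to S.
    At S: no left child.
    Visit S.
    At S: go right to H.
      H is a leaf — visit H.
Visit N.
At N: go right to L.
  At L: go left to D.
    At D: go left to T.
      At T: go left to Q.
        Q is a leaf — visit Q.
      Visit T.
      At T: no right child.
    Visit D.
    At D: no right child.
  Visit L.
  At L: go right to A.
    At A: go left to G.
      G is a leaf — visit G.
    Visit A.
    At A: no right child.
Full in-order sequence: X, B, Z, K, S, H, N, Q, T, D, L, G, A.

3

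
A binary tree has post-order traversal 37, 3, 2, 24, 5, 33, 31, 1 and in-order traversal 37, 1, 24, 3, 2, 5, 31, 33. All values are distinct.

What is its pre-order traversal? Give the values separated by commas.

1, 37, 31, 5, 24, 2, 3, 33

The last element of post-order is the root; it splits in-order into left and right subtrees.
Root 1: left subtree has 1 node {37}, right has 6 {24, 3, 2, 5, 31, 33}.
  Root 31: left subtree has 4 nodes {24, 3, 2, 5}, right has 1 {33}.
    Root 5: left subtree has 3 nodes {24, 3, 2}, right has 0 { }.
      Root 24: left subtree has 0 nodes { }, right has 2 {3, 2}.
        Root 2: left subtree has 1 node {3}, right has 0 { }.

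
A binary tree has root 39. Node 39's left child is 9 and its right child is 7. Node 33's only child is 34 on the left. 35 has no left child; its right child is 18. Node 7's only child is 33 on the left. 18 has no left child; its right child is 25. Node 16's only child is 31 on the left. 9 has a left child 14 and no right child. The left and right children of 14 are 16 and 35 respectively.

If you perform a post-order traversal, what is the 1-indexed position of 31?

Post-order visits the left subtree, then the right subtree, then the node.
At 39: go left to 9.
  At 9: go left to 14.
    At 14: go left to 16.
      At 16: go left to 31.
        31 is a leaf — visit 31.
      At 16: no right child.
      Visit 16.
    At 14: go right to 35.
      At 35: no left child.
      At 35: go right to 18.
        At 18: no left child.
        At 18: go right to 25.
          25 is a leaf — visit 25.
        Visit 18.
      Visit 35.
    Visit 14.
  At 9: no right child.
  Visit 9.
At 39: go right to 7.
  At 7: go left to 33.
    At 33: go left to 34.
      34 is a leaf — visit 34.
    At 33: no right child.
    Visit 33.
  At 7: no right child.
  Visit 7.
Visit 39.
Full post-order sequence: 31, 16, 25, 18, 35, 14, 9, 34, 33, 7, 39.

1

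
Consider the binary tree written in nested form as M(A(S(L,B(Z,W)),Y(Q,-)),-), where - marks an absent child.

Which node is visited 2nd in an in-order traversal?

S

In-order visits the left subtree, then the node, then the right subtree.
At M: go left to A.
  At A: go left to S.
    At S: go left to L.
      L is a leaf — visit L.
    Visit S.
    At S: go right to B.
      At B: go left to Z.
        Z is a leaf — visit Z.
      Visit B.
      At B: go right to W.
        W is a leaf — visit W.
  Visit A.
  At A: go right to Y.
    At Y: go left to Q.
      Q is a leaf — visit Q.
    Visit Y.
    At Y: no right child.
Visit M.
At M: no right child.
Full in-order sequence: L, S, Z, B, W, A, Q, Y, M.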